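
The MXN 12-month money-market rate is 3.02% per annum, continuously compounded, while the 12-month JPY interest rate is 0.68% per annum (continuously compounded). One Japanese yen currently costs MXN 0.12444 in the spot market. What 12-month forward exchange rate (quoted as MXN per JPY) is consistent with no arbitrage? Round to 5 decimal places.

0.12739

T = 1 year.
MXN growth factor: e^(0.0302×1) = 1.0306606.
JPY accumulates by e^(0.0068×1) = 1.0068232.
Forward (MXN per JPY) = 0.12444 × 1.0306606 / 1.0068232 = 0.1273862.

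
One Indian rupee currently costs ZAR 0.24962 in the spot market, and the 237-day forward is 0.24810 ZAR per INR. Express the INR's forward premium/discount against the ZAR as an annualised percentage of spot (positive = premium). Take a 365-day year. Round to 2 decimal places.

-0.94%

T = 237/365 years.
INR trades forward at -0.60893% vs spot over the period.
Annualise by dividing by T: -0.0060893 / (237/365) = -0.009378 → -0.94%.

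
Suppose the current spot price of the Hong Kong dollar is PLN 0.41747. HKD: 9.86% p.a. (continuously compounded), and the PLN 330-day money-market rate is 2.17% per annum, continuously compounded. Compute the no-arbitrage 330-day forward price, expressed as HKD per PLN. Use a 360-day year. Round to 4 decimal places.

T = 330/360 years.
PLN accumulates by e^(0.0217×330/360) = 1.0200908.
HKD growth factor: e^(0.0986×330/360) = 1.0945938.
CIP: F = S · (grow PLN)/(grow HKD) = 0.41747 × 1.0200908/1.0945938 = 0.3890551 PLN per HKD.
Quoted the other way: 1/0.3890551 = 2.5703 HKD per PLN.

2.5703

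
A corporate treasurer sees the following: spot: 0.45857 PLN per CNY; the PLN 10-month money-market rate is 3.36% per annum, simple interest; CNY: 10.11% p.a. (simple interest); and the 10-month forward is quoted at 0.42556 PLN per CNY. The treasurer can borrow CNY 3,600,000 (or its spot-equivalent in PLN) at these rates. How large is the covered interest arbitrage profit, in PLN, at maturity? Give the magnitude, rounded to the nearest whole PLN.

T = 10/12 years.
Keep in CNY, deliver into the forward: 3,600,000·1.084250·0.42556 = PLN 1,661,088.35.
Swap to PLN now, deposit: 3,600,000·0.45857·1.028000 = PLN 1,697,075.86.
The quoted forward undervalues CNY, so borrow CNY, convert to PLN at spot, deposit the PLN at 3.36%, and buy CNY forward at 0.42556 to cover the loan.
Arbitrage profit = |1,661,088.35 − 1,697,075.86| = PLN 35,988.

PLN 35,988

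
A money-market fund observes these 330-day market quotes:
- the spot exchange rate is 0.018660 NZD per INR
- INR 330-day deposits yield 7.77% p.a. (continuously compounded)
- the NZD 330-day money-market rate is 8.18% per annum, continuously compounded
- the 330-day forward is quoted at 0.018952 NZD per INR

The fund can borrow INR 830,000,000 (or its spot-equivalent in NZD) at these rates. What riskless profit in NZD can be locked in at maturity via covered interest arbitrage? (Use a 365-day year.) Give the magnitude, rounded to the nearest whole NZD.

T = 330/365 years.
Route A — deposit INR, sell forward: 830,000,000 × 1.072775607 × 0.018952 = NZD 16,874,931.94.
Route B — convert at spot, deposit NZD: 830,000,000 × 0.018660 × 1.076759604 = NZD 16,676,637.39.
The quoted forward overvalues INR, so borrow NZD, buy INR at spot, deposit the INR at 7.77%, and sell the proceeds forward at 0.018952.
The gap between the two covered legs is NZD 198,295.

NZD 198,295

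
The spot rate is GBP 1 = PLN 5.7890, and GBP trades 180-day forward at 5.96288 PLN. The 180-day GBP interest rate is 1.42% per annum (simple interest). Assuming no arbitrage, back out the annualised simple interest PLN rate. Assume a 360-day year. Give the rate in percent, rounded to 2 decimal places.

T = 180/360 years.
CIP gives F = S · g_PLN/g_GBP, so g_PLN/g_GBP = 5.96288/5.789 = 1.0300363.
The GBP side grows by 1 + 0.0142×180/360 = 1.007100.
That pins the PLN growth at 1.0373496.
r = (1.0373496 − 1)/(180/360) = 0.074699 → 7.47%.

7.47%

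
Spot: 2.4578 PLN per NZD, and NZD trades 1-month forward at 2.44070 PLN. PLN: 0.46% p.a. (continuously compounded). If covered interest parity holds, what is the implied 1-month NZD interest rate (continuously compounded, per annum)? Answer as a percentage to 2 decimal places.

T = 1/12 years.
By CIP, F/S equals the PLN-to-NZD growth ratio: 2.4407/2.4578 = 0.9930426.
PLN growth factor: e^(0.0046×1/12) = 1.0003834.
Hence g_NZD = 1.0073922.
r = ln(1.0073922)/(1/12) = 0.088380 → 8.84%.

8.84%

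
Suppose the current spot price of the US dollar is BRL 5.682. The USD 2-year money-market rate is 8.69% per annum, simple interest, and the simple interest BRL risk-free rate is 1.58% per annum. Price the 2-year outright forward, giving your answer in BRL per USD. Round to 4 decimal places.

4.9937

T = 2 years.
Growth of 1 BRL over T: 1 + 0.0158×2 = 1.031600.
USD accumulates by 1 + 0.0869×2 = 1.173800.
So F = 5.682 × 1.031600 / 1.173800 = 4.993654 (BRL/USD).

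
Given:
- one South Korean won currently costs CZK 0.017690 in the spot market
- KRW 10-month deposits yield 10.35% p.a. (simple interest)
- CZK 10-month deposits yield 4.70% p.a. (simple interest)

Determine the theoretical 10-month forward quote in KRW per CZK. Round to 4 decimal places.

59.0904

T = 10/12 years.
Growth of 1 CZK over T: 1 + 0.0470×10/12 = 1.03916667.
KRW growth factor: 1 + 0.1035×10/12 = 1.086250.
Forward (CZK per KRW) = 0.01769 × 1.03916667 / 1.086250 = 0.016923230.
Quoted the other way: 1/0.016923230 = 59.0904 KRW per CZK.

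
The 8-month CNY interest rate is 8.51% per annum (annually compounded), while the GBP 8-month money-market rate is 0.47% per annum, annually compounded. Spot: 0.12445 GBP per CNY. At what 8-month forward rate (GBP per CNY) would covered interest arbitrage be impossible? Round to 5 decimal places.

0.11822

T = 8/12 years.
GBP accumulates by (1 + 0.0047)^(8/12) = 1.0031309.
Growth of 1 CNY over T: (1 + 0.0851)^(8/12) = 1.0559577.
Forward (GBP per CNY) = 0.12445 × 1.0031309 / 1.0559577 = 0.1182241.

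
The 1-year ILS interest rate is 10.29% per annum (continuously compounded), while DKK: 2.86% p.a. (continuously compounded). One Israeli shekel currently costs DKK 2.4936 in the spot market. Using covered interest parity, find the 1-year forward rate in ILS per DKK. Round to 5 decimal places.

0.43196

T = 1 year.
Growth of 1 DKK over T: e^(0.0286×1) = 1.0290129.
ILS growth factor: e^(0.1029×1) = 1.1083806.
Forward (DKK per ILS) = 2.4936 × 1.0290129 / 1.1083806 = 2.315041.
Invert for ILS per DKK: 1 / 2.315041 = 0.43196.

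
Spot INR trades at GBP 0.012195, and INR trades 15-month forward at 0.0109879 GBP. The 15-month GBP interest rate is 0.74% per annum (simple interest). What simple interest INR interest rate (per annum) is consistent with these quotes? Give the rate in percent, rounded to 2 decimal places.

T = 15/12 years.
F/S = 0.0109879/0.012195 = 0.9010168 = (growth of GBP) / (growth of INR).
GBP growth factor: 1 + 0.0074×15/12 = 1.009250.
That pins the INR growth at 1.1201234.
(1.1201234 − 1)/T = 0.096099, i.e. 9.61%.

9.61%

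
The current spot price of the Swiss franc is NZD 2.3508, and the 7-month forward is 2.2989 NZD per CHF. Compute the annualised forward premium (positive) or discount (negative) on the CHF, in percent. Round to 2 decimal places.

-3.78%

T = 7/12 years.
Period premium: (2.2989 − 2.3508)/2.3508 = -0.0220776.
Annualise by dividing by T: -0.0220776 / (7/12) = -0.037847 → -3.78%.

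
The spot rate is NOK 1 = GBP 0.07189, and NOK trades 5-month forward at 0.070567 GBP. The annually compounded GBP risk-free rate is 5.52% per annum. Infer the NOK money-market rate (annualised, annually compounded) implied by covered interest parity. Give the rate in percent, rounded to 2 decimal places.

T = 5/12 years.
By CIP, F/S equals the GBP-to-NOK growth ratio: 0.070567/0.07189 = 0.9815969.
The GBP side grows by (1 + 0.0552)^(5/12) = 1.0226401.
Hence g_NOK = 1.0418127.
Annualise: 1.0418127^(12/5) − 1 = 0.103304 = 10.33%.

10.33%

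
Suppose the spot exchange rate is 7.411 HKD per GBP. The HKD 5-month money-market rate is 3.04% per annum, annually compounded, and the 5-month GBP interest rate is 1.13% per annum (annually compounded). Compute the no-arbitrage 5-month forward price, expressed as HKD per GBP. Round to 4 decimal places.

7.4690

T = 5/12 years.
HKD accumulates by (1 + 0.0304)^(5/12) = 1.0125561.
GBP accumulates by (1 + 0.0113)^(5/12) = 1.0046929.
Forward (HKD per GBP) = 7.411 × 1.0125561 / 1.0046929 = 7.469002.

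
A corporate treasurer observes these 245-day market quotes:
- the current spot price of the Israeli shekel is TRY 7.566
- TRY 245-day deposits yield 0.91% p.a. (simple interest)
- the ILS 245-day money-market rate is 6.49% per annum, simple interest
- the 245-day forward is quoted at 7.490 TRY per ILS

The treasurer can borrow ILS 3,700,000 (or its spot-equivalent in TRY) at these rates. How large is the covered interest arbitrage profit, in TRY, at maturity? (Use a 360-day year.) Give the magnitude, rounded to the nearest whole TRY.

TRY 769,460

T = 245/360 years.
Invest the ILS and cover forward: 3,700,000 × 1.0441680556 × 7.490 = TRY 28,937,029.32.
Convert at spot and invest in TRY: 3,700,000 × 7.566 × 1.0061930556 = TRY 28,167,569.64.
The quoted forward overvalues ILS, so borrow TRY, buy ILS at spot, deposit the ILS at 6.49%, and sell the proceeds forward at 7.490.
Profit = 28,937,029.32 − 28,167,569.64 = TRY 769,460.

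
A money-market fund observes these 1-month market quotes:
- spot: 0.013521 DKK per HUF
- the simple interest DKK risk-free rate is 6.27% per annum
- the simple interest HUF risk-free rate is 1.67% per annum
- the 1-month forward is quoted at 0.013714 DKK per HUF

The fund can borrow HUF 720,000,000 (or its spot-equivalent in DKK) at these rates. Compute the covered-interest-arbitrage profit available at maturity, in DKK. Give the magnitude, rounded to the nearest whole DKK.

T = 1/12 years.
Invest the HUF and cover forward: 720,000,000 × 1.001391667 × 0.013714 = DKK 9,887,821.43.
Convert at spot and invest in DKK: 720,000,000 × 0.013521 × 1.005225 = DKK 9,785,986.00.
The quoted forward overvalues HUF, so borrow DKK, buy HUF at spot, deposit the HUF at 1.67%, and sell the proceeds forward at 0.013714.
Profit = 9,887,821.43 − 9,785,986.00 = DKK 101,835.

DKK 101,835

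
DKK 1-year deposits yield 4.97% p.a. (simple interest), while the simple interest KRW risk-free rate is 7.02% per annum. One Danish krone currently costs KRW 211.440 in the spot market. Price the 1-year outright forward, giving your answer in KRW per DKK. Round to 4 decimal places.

T = 1 year.
Growth of 1 KRW over T: 1 + 0.0702×1 = 1.070200.
DKK accumulates by 1 + 0.0497×1 = 1.049700.
CIP: F = S · (grow KRW)/(grow DKK) = 211.44 × 1.070200/1.049700 = 215.569294 KRW per DKK.

215.5693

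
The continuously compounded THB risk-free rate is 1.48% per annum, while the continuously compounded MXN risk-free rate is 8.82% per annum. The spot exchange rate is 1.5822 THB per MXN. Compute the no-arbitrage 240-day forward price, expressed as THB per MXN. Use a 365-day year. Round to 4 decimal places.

T = 240/365 years.
Growth of 1 THB over T: e^(0.0148×240/365) = 1.009779.
MXN accumulates by e^(0.0882×240/365) = 1.0597092.
Forward (THB per MXN) = 1.5822 × 1.009779 / 1.0597092 = 1.507652.

1.5077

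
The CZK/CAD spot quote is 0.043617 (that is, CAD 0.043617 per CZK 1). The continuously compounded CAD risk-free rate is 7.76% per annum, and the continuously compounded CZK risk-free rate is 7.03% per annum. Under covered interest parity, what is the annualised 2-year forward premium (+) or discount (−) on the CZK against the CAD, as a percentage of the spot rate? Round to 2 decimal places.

+0.74%

T = 2 years.
F = S · g_CAD/g_CZK = 0.043617 × 1.1678915/1.1509642 = 0.044258478.
(F − S)/S ÷ T = (0.044258478 − 0.043617)/0.043617/2 = 0.007354 → 0.74%.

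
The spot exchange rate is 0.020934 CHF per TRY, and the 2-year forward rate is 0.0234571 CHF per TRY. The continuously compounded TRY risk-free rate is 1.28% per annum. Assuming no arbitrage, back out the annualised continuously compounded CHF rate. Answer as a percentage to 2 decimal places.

T = 2 years.
F/S = 0.0234571/0.020934 = 1.1205264 = (growth of CHF) / (growth of TRY).
TRY growth factor: e^(0.0128×2) = 1.0259305.
So the CHF growth factor = 1.1495822.
Take logs: ln 1.1495822 / 2 = 0.069699, so 6.97%.

6.97%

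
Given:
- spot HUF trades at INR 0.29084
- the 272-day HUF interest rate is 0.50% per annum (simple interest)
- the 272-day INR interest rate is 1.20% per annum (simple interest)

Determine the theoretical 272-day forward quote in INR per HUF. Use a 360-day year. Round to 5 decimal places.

0.29237

T = 272/360 years.
INR accumulates by 1 + 0.0120×272/360 = 1.0090667.
HUF accumulates by 1 + 0.0050×272/360 = 1.0037778.
CIP: F = S · (grow INR)/(grow HUF) = 0.29084 × 1.0090667/1.0037778 = 0.2923724 INR per HUF.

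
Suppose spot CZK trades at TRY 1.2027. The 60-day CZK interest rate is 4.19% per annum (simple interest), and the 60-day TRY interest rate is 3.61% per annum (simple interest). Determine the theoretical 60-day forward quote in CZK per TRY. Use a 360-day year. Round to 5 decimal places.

0.83226

T = 60/360 years.
TRY accumulates by 1 + 0.0361×60/360 = 1.0060167.
CZK growth factor: 1 + 0.0419×60/360 = 1.0069833.
Forward (TRY per CZK) = 1.2027 × 1.0060167 / 1.0069833 = 1.201546.
Invert for CZK per TRY: 1 / 1.201546 = 0.83226.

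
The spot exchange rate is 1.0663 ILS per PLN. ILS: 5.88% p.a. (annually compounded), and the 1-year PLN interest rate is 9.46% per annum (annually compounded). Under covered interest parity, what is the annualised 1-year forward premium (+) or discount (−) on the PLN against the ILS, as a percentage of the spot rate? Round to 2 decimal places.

T = 1 year.
No-arbitrage forward: 1.0663 × 1.058800 / 1.094600 = 1.0314256 ILS/PLN.
(F − S)/S ÷ T = (1.0314256 − 1.0663)/1.0663/1 = -0.032706 → -3.27%.

-3.27%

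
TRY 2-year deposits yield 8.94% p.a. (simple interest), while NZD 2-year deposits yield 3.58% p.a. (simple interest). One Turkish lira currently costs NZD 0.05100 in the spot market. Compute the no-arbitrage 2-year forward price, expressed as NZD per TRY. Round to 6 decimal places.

T = 2 years.
Growth of 1 NZD over T: 1 + 0.0358×2 = 1.071600.
TRY accumulates by 1 + 0.0894×2 = 1.178800.
So F = 0.051 × 1.071600 / 1.178800 = 0.04636206 (NZD/TRY).

0.046362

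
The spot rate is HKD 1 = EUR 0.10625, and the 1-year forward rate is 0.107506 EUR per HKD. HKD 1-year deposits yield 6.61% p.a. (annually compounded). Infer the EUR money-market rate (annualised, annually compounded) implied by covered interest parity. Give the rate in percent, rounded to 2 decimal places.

7.87%

T = 1 year.
By CIP, F/S equals the EUR-to-HKD growth ratio: 0.107506/0.10625 = 1.0118212.
The HKD side grows by (1 + 0.0661)^1 = 1.066100.
So the EUR growth factor = 1.0787026.
r = 1.0787026^(1/1) − 1 = 0.078703 → 7.87%.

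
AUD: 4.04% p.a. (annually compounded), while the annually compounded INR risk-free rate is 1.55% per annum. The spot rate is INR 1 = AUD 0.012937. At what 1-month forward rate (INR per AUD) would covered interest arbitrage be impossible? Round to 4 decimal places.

77.1418

T = 1/12 years.
AUD growth factor: (1 + 0.0404)^(1/12) = 1.00330589.
Growth of 1 INR over T: (1 + 0.0155)^(1/12) = 1.00128258.
CIP: F = S · (grow AUD)/(grow INR) = 0.012937 × 1.00330589/1.00128258 = 0.012963142 AUD per INR.
Quoted the other way: 1/0.012963142 = 77.1418 INR per AUD.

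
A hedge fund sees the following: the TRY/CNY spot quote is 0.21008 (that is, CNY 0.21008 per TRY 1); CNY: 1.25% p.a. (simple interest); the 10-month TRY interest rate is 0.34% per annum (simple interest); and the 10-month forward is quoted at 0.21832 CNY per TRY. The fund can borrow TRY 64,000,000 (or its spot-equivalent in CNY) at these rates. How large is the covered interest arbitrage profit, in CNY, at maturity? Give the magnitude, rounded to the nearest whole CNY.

T = 10/12 years.
Invest the TRY and cover forward: 64,000,000 × 1.0028333333 × 0.21832 = CNY 14,012,068.69.
Convert at spot and invest in CNY: 64,000,000 × 0.21008 × 1.0104166667 = CNY 13,585,173.33.
The quoted forward overvalues TRY, so borrow CNY, buy TRY at spot, deposit the TRY at 0.34%, and sell the proceeds forward at 0.21832.
The gap between the two covered legs is CNY 426,895.

CNY 426,895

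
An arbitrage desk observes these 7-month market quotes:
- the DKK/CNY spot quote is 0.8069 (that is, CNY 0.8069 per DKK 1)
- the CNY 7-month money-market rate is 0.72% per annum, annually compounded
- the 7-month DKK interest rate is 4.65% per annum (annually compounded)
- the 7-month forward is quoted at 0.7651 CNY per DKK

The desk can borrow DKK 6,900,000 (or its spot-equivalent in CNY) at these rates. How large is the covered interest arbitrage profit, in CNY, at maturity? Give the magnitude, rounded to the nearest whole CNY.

CNY 169,929

T = 7/12 years.
Invest the DKK and cover forward: 6,900,000 × 1.02686784 × 0.7651 = CNY 5,421,030.43.
Convert at spot and invest in CNY: 6,900,000 × 0.8069 × 1.004193721 = CNY 5,590,959.00.
The quoted forward undervalues DKK, so borrow DKK, convert to CNY at spot, deposit the CNY at 0.72%, and buy DKK forward at 0.7651 to cover the loan.
The gap between the two covered legs is CNY 169,929.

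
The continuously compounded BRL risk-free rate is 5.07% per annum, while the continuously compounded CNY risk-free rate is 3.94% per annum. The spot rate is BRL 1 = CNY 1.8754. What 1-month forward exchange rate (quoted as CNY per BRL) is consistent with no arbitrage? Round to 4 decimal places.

1.8736

T = 1/12 years.
CNY accumulates by e^(0.0394×1/12) = 1.0032887.
Growth of 1 BRL over T: e^(0.0507×1/12) = 1.0042339.
CIP: F = S · (grow CNY)/(grow BRL) = 1.8754 × 1.0032887/1.0042339 = 1.873635 CNY per BRL.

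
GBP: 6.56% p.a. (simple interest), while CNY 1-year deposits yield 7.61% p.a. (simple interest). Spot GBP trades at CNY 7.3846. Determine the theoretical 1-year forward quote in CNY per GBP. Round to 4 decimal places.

T = 1 year.
CNY growth factor: 1 + 0.0761×1 = 1.076100.
Growth of 1 GBP over T: 1 + 0.0656×1 = 1.065600.
CIP: F = S · (grow CNY)/(grow GBP) = 7.3846 × 1.076100/1.065600 = 7.457365 CNY per GBP.

7.4574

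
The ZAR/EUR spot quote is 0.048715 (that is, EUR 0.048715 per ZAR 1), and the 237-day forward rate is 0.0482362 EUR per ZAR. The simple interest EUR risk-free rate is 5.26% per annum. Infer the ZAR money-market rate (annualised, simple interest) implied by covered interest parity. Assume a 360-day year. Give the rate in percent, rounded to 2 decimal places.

T = 237/360 years.
F/S = 0.0482362/0.048715 = 0.9901714 = (growth of EUR) / (growth of ZAR).
EUR growth factor: 1 + 0.0526×237/360 = 1.0346283.
Hence g_ZAR = 1.0448982.
r = (1.0448982 − 1)/(237/360) = 0.068200 → 6.82%.

6.82%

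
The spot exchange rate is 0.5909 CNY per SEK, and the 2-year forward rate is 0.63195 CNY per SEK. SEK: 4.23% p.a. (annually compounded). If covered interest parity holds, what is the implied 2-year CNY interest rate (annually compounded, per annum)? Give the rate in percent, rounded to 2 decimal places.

7.79%

T = 2 years.
CIP gives F = S · g_CNY/g_SEK, so g_CNY/g_SEK = 0.63195/0.5909 = 1.0694703.
SEK growth factor: (1 + 0.0423)^2 = 1.0863893.
That pins the CNY growth at 1.1618611.
r = 1.1618611^(1/2) − 1 = 0.077897 → 7.79%.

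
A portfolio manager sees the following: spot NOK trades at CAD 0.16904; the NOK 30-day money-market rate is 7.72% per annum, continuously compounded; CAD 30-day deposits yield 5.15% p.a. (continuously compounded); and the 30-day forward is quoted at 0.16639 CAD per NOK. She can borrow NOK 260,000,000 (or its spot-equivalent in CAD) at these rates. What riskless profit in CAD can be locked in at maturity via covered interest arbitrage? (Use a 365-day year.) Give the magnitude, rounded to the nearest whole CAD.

T = 30/365 years.
Invest the NOK and cover forward: 260,000,000 × 1.0063653789 × 0.16639 = CAD 43,536,775.20.
Convert at spot and invest in CAD: 260,000,000 × 0.16904 × 1.004241848 = CAD 44,136,830.92.
The quoted forward undervalues NOK, so borrow NOK, convert to CAD at spot, deposit the CAD at 5.15%, and buy NOK forward at 0.16639 to cover the loan.
The gap between the two covered legs is CAD 600,056.

CAD 600,056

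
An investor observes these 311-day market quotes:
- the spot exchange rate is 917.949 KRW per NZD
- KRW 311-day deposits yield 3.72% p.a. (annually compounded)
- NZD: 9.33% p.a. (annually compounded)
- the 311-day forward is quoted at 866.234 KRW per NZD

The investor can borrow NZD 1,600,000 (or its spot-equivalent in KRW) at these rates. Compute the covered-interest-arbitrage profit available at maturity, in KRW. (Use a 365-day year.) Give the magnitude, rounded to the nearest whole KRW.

KRW 19,724,981

T = 311/365 years.
Keep in NZD, deliver into the forward: 1,600,000·1.078966714832·866.234 = KRW 1,495,420,245.21.
Swap to KRW now, deposit: 1,600,000·917.949·1.031610434028 = KRW 1,515,145,226.09.
The quoted forward undervalues NZD, so borrow NZD, convert to KRW at spot, deposit the KRW at 3.72%, and buy NZD forward at 866.234 to cover the loan.
Arbitrage profit = |1,495,420,245.21 − 1,515,145,226.09| = KRW 19,724,981.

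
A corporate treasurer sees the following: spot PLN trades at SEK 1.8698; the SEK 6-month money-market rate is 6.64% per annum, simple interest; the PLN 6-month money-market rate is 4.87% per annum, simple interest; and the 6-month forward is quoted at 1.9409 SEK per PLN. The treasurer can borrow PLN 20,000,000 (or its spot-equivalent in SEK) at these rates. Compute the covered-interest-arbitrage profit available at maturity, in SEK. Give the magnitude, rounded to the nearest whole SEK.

T = 6/12 years.
Route A — deposit PLN, sell forward: 20,000,000 × 1.024350 × 1.9409 = SEK 39,763,218.30.
Route B — convert at spot, deposit SEK: 20,000,000 × 1.8698 × 1.033200 = SEK 38,637,547.20.
The quoted forward overvalues PLN, so borrow SEK, buy PLN at spot, deposit the PLN at 4.87%, and sell the proceeds forward at 1.9409.
The gap between the two covered legs is SEK 1,125,671.

SEK 1,125,671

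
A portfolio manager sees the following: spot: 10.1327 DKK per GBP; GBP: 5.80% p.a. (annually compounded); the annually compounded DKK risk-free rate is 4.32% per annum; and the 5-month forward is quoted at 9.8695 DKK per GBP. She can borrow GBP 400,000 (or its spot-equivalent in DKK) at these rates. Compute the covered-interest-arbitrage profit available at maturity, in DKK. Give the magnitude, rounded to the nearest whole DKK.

DKK 83,498

T = 5/12 years.
Route A — deposit GBP, sell forward: 400,000 × 1.023769912 × 9.8695 = DKK 4,041,638.86.
Route B — convert at spot, deposit DKK: 400,000 × 10.1327 × 1.017778231 = DKK 4,125,136.59.
The quoted forward undervalues GBP, so borrow GBP, convert to DKK at spot, deposit the DKK at 4.32%, and buy GBP forward at 9.8695 to cover the loan.
The gap between the two covered legs is DKK 83,498.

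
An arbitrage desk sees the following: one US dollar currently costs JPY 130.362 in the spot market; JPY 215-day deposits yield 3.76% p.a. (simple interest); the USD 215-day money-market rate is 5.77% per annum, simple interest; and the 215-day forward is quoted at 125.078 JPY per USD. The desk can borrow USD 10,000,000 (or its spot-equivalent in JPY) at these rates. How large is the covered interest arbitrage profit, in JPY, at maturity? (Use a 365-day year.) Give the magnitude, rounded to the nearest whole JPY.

JPY 39,201,405

T = 215/365 years.
Route A — deposit USD, sell forward: 10,000,000 × 1.033987671233 × 125.078 = JPY 1,293,291,099.42.
Route B — convert at spot, deposit JPY: 10,000,000 × 130.362 × 1.022147945205 = JPY 1,332,492,504.33.
The quoted forward undervalues USD, so borrow USD, convert to JPY at spot, deposit the JPY at 3.76%, and buy USD forward at 125.078 to cover the loan.
The gap between the two covered legs is JPY 39,201,405.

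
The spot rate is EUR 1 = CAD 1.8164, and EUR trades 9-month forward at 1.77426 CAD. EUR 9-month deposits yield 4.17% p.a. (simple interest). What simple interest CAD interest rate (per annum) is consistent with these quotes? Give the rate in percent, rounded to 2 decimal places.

0.98%

T = 9/12 years.
CIP gives F = S · g_CAD/g_EUR, so g_CAD/g_EUR = 1.77426/1.8164 = 0.9768003.
The EUR side grows by 1 + 0.0417×9/12 = 1.031275.
So the CAD growth factor = 1.0073497.
r = (1.0073497 − 1)/(9/12) = 0.009800 → 0.98%.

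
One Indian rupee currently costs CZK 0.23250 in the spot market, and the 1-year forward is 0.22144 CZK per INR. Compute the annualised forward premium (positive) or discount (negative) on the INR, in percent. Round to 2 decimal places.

-4.76%

T = 1 year.
INR trades forward at -4.75699% vs spot over the period.
Annualise by dividing by T: -0.0475699 / 1 = -0.047570 → -4.76%.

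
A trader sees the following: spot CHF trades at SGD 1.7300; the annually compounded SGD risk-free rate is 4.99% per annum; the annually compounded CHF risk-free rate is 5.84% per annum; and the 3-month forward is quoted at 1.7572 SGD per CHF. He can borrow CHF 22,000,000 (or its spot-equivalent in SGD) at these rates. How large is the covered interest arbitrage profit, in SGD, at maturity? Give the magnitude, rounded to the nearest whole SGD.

SGD 684,693

T = 3/12 years.
Invest the CHF and cover forward: 22,000,000 × 1.0142907335 × 1.7572 = SGD 39,210,856.89.
Convert at spot and invest in SGD: 22,000,000 × 1.7300 × 1.0122481318 = SGD 38,526,163.90.
The quoted forward overvalues CHF, so borrow SGD, buy CHF at spot, deposit the CHF at 5.84%, and sell the proceeds forward at 1.7572.
Arbitrage profit = |39,210,856.89 − 38,526,163.90| = SGD 684,693.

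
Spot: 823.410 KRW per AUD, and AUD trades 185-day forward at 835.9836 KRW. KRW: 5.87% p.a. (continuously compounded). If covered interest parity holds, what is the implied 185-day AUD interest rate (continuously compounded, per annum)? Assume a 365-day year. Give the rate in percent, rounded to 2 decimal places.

T = 185/365 years.
CIP gives F = S · g_KRW/g_AUD, so g_KRW/g_AUD = 835.9836/823.41 = 1.0152702.
The KRW side grows by e^(0.0587×185/365) = 1.0301991.
Hence g_AUD = 1.0147044.
r = ln(1.0147044)/(185/365) = 0.028800 → 2.88%.

2.88%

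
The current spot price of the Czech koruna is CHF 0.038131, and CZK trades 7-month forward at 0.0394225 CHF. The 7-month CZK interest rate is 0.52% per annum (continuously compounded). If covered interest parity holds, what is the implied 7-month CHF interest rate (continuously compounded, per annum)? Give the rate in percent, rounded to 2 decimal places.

6.23%

T = 7/12 years.
F/S = 0.0394225/0.038131 = 1.0338701 = (growth of CHF) / (growth of CZK).
The CZK side grows by e^(0.0052×7/12) = 1.0030379.
That pins the CHF growth at 1.0370109.
r = ln(1.0370109)/(7/12) = 0.062301 → 6.23%.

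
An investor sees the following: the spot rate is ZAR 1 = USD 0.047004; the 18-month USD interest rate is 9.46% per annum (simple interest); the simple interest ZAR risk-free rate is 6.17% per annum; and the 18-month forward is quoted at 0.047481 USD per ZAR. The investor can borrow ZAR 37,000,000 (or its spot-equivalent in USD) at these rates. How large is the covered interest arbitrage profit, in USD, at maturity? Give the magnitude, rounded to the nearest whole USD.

T = 18/12 years.
Keep in ZAR, deliver into the forward: 37,000,000·1.092550·0.047481 = USD 1,919,388.56.
Swap to USD now, deposit: 37,000,000·0.047004·1.141900 = USD 1,985,933.10.
The quoted forward undervalues ZAR, so borrow ZAR, convert to USD at spot, deposit the USD at 9.46%, and buy ZAR forward at 0.047481 to cover the loan.
Arbitrage profit = |1,919,388.56 − 1,985,933.10| = USD 66,545.

USD 66,545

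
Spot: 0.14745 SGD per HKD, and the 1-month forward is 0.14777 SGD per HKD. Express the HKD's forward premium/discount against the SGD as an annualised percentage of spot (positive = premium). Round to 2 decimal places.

+2.60%

T = 1/12 years.
HKD trades forward at +0.21702% vs spot over the period.
Per annum: 0.0021702 / (1/12) = 0.026042 = 2.60%.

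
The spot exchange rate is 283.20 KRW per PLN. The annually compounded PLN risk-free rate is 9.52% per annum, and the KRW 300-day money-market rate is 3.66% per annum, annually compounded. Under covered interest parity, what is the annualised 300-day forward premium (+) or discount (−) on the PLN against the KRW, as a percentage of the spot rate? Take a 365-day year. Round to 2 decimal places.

-5.38%

T = 300/365 years.
F = S · g_KRW/g_PLN = 283.2 × 1.0299855/1.0776069 = 270.68488.
Annualised premium = (F − S)/S × (1/T) = (270.68488 − 283.2)/283.2 ÷ (300/365) = -5.38%.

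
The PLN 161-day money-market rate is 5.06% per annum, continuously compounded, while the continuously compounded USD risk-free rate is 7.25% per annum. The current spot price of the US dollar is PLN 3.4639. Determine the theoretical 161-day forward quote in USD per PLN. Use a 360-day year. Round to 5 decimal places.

0.29153

T = 161/360 years.
PLN accumulates by e^(0.0506×161/360) = 1.0228874.
USD accumulates by e^(0.0725×161/360) = 1.032955.
Forward (PLN per USD) = 3.4639 × 1.0228874 / 1.032955 = 3.430139.
Quoted the other way: 1/3.430139 = 0.29153 USD per PLN.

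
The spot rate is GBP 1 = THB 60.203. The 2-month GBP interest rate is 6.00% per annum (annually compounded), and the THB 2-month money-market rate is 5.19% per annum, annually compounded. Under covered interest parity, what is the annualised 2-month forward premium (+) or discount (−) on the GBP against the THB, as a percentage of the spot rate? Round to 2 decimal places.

-0.77%

T = 2/12 years.
CIP forward (THB per GBP) = 60.203 × 1.0084687/1.0097588 = 60.126083.
(F − S)/S ÷ T = (60.126083 − 60.203)/60.203/(2/12) = -0.007666 → -0.77%.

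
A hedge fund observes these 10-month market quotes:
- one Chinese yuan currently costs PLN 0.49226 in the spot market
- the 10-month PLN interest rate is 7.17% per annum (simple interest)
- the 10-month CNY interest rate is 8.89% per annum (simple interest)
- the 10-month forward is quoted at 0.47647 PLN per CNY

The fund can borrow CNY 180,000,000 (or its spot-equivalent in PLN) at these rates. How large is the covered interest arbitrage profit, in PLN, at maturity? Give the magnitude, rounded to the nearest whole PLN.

T = 10/12 years.
Route A — deposit CNY, sell forward: 180,000,000 × 1.0740833333 × 0.47647 = PLN 92,118,327.45.
Route B — convert at spot, deposit PLN: 180,000,000 × 0.49226 × 1.059750 = PLN 93,901,056.30.
The quoted forward undervalues CNY, so borrow CNY, convert to PLN at spot, deposit the PLN at 7.17%, and buy CNY forward at 0.47647 to cover the loan.
Arbitrage profit = |92,118,327.45 − 93,901,056.30| = PLN 1,782,729.

PLN 1,782,729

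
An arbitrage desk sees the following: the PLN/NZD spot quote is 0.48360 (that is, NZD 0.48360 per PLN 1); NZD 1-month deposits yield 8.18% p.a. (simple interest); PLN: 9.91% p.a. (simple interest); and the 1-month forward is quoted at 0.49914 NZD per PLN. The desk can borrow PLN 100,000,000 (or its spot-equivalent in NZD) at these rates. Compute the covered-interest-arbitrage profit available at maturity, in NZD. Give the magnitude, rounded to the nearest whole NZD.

T = 1/12 years.
Keep in PLN, deliver into the forward: 100,000,000·1.0082583333·0.49914 = NZD 50,326,206.45.
Swap to NZD now, deposit: 100,000,000·0.48360·1.0068166667 = NZD 48,689,654.00.
The quoted forward overvalues PLN, so borrow NZD, buy PLN at spot, deposit the PLN at 9.91%, and sell the proceeds forward at 0.49914.
Arbitrage profit = |50,326,206.45 − 48,689,654.00| = NZD 1,636,552.

NZD 1,636,552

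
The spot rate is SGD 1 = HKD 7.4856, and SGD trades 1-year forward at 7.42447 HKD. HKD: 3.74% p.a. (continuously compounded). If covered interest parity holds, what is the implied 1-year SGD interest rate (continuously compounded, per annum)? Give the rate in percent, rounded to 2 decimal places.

T = 1 year.
By CIP, F/S equals the HKD-to-SGD growth ratio: 7.42447/7.4856 = 0.9918337.
The HKD side grows by e^(0.0374×1) = 1.0381082.
So the SGD growth factor = 1.0466555.
r = ln(1.0466555)/1 = 0.045600 → 4.56%.

4.56%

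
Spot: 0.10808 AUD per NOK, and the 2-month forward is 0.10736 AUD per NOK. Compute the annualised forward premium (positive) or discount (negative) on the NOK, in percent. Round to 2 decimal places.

T = 2/12 years.
NOK trades forward at -0.66617% vs spot over the period.
Per annum: -0.0066617 / (2/12) = -0.039970 = -4.00%.

-4.00%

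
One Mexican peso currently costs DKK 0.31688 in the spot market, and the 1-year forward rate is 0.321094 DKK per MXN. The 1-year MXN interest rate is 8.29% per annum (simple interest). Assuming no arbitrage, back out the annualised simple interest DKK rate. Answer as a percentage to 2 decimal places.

T = 1 year.
F/S = 0.321094/0.31688 = 1.0132984 = (growth of DKK) / (growth of MXN).
The MXN side grows by 1 + 0.0829×1 = 1.082900.
That pins the DKK growth at 1.0973008.
(1.0973008 − 1)/T = 0.097301, i.e. 9.73%.

9.73%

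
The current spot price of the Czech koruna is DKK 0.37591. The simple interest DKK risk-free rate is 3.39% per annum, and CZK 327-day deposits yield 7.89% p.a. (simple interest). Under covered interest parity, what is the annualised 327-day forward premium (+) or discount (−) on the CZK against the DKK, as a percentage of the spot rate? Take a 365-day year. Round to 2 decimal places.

-4.20%

T = 327/365 years.
No-arbitrage forward: 0.37591 × 1.0303707 / 1.0706858 = 0.36175566 DKK/CZK.
(F − S)/S ÷ T = (0.36175566 − 0.37591)/0.37591/(327/365) = -0.042029 → -4.20%.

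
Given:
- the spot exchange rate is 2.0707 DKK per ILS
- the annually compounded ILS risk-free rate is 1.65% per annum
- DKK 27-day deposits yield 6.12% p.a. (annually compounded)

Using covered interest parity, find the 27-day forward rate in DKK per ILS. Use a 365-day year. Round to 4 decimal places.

T = 27/365 years.
DKK growth factor: (1 + 0.0612)^(27/365) = 1.0044037.
Growth of 1 ILS over T: (1 + 0.0165)^(27/365) = 1.0012113.
CIP: F = S · (grow DKK)/(grow ILS) = 2.0707 × 1.0044037/1.0012113 = 2.077303 DKK per ILS.

2.0773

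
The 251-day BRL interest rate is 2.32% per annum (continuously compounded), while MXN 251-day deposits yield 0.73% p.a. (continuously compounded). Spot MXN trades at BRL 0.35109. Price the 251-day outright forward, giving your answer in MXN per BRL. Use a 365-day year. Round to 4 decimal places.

2.8173

T = 251/365 years.
BRL growth factor: e^(0.0232×251/365) = 1.0160819.
MXN accumulates by e^(0.0073×251/365) = 1.0050326.
So F = 0.35109 × 1.0160819 / 1.0050326 = 0.3549499 (BRL/MXN).
Invert for MXN per BRL: 1 / 0.3549499 = 2.8173.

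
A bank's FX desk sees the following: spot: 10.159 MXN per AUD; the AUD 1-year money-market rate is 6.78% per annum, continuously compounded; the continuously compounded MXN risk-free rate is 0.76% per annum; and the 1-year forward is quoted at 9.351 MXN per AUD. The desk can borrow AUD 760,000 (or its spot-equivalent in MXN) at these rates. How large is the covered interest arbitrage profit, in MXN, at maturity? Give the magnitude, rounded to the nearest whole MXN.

MXN 174,434

T = 1 year.
Invest the AUD and cover forward: 760,000 × 1.070151257 × 9.351 = MXN 7,605,308.15.
Convert at spot and invest in MXN: 760,000 × 10.159 × 1.007628953 = MXN 7,779,741.93.
The quoted forward undervalues AUD, so borrow AUD, convert to MXN at spot, deposit the MXN at 0.76%, and buy AUD forward at 9.351 to cover the loan.
Arbitrage profit = |7,605,308.15 − 7,779,741.93| = MXN 174,434.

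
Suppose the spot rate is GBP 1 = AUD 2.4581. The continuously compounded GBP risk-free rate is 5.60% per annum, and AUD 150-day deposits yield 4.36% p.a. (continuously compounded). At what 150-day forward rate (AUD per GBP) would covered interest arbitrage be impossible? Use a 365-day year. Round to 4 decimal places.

2.4456

T = 150/365 years.
Growth of 1 AUD over T: e^(0.0436×150/365) = 1.0180793.
GBP accumulates by e^(0.0560×150/365) = 1.0232806.
So F = 2.4581 × 1.0180793 / 1.0232806 = 2.445606 (AUD/GBP).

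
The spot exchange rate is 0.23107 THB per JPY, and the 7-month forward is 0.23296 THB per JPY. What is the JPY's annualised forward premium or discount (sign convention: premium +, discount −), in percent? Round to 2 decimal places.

T = 7/12 years.
(F − S)/S = (0.23296 − 0.23107)/0.23107 = 0.0081793.
×(1/T) gives 1.40% p.a.

+1.40%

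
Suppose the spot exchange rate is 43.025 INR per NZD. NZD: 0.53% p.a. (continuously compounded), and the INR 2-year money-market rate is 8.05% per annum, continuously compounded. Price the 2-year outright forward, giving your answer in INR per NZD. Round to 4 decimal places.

50.0079

T = 2 years.
INR growth factor: e^(0.0805×2) = 1.17468497.
Growth of 1 NZD over T: e^(0.0053×2) = 1.01065638.
Forward (INR per NZD) = 43.025 × 1.17468497 / 1.01065638 = 50.007917.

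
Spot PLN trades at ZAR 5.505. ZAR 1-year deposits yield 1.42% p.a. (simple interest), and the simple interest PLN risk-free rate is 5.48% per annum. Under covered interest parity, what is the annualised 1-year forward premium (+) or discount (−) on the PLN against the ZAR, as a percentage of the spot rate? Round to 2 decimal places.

T = 1 year.
No-arbitrage forward: 5.505 × 1.014200 / 1.054800 = 5.293109 ZAR/PLN.
Annualised premium = (F − S)/S × (1/T) = (5.293109 − 5.505)/5.505 ÷ 1 = -3.85%.

-3.85%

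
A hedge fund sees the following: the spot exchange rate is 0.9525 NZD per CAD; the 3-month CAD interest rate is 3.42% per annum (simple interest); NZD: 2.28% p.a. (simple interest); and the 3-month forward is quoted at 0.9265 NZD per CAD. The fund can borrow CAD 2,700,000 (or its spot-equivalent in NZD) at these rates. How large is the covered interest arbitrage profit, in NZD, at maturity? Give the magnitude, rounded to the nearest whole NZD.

T = 3/12 years.
Keep in CAD, deliver into the forward: 2,700,000·1.008550·0.9265 = NZD 2,522,938.25.
Swap to NZD now, deposit: 2,700,000·0.9525·1.005700 = NZD 2,586,408.98.
The quoted forward undervalues CAD, so borrow CAD, convert to NZD at spot, deposit the NZD at 2.28%, and buy CAD forward at 0.9265 to cover the loan.
Arbitrage profit = |2,522,938.25 − 2,586,408.98| = NZD 63,471.

NZD 63,471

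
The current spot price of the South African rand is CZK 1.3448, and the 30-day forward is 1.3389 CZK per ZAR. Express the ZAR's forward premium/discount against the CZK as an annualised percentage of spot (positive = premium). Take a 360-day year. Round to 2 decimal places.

-5.26%

T = 30/360 years.
(F − S)/S = (1.3389 − 1.3448)/1.3448 = -0.0043873.
Per annum: -0.0043873 / (30/360) = -0.052648 = -5.26%.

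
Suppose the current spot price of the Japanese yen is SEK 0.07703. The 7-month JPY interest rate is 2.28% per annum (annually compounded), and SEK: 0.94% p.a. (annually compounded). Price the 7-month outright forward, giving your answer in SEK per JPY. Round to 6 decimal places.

0.076440

T = 7/12 years.
SEK accumulates by (1 + 0.0094)^(7/12) = 1.0054726.
JPY accumulates by (1 + 0.0228)^(7/12) = 1.0132375.
Forward (SEK per JPY) = 0.07703 × 1.0054726 / 1.0132375 = 0.07643968.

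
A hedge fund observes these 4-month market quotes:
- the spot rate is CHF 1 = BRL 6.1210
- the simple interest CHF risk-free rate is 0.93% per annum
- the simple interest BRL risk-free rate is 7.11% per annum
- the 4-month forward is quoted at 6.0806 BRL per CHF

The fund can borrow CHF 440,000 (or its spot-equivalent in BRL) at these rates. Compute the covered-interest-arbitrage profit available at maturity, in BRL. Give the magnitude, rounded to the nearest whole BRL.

BRL 73,312

T = 4/12 years.
Route A — deposit CHF, sell forward: 440,000 × 1.003100 × 6.0806 = BRL 2,683,757.94.
Route B — convert at spot, deposit BRL: 440,000 × 6.1210 × 1.023700 = BRL 2,757,069.79.
The quoted forward undervalues CHF, so borrow CHF, convert to BRL at spot, deposit the BRL at 7.11%, and buy CHF forward at 6.0806 to cover the loan.
Arbitrage profit = |2,683,757.94 − 2,757,069.79| = BRL 73,312.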